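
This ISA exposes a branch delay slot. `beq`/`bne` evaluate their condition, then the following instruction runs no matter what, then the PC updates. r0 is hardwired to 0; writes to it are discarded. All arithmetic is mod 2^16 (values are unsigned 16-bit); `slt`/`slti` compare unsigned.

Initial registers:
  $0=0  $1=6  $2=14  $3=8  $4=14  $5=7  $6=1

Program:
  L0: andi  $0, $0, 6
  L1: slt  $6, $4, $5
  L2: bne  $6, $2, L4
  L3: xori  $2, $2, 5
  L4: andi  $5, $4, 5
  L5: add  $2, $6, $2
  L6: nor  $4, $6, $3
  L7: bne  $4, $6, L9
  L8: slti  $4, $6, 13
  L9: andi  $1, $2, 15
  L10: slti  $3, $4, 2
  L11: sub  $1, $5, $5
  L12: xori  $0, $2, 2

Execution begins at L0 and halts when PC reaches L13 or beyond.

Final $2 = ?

#0 andi  $0, $0, 6 ; 0/6/14/8/14/7/1
#1 slt  $6, $4, $5 ; 0/6/14/8/14/7/0
#2 bne  $6, $2, L4 ; 0/6/14/8/14/7/0 ; →target
#3 xori  $2, $2, 5 ; 0/6/11/8/14/7/0
#4 andi  $5, $4, 5 ; 0/6/11/8/14/4/0
#5 add  $2, $6, $2 ; 0/6/11/8/14/4/0
#6 nor  $4, $6, $3 ; 0/6/11/8/65527/4/0
#7 bne  $4, $6, L9 ; 0/6/11/8/65527/4/0 ; →target
#8 slti  $4, $6, 13 ; 0/6/11/8/1/4/0
#9 andi  $1, $2, 15 ; 0/11/11/8/1/4/0
#10 slti  $3, $4, 2 ; 0/11/11/1/1/4/0
#11 sub  $1, $5, $5 ; 0/0/11/1/1/4/0
#12 xori  $0, $2, 2 ; 0/0/11/1/1/4/0

11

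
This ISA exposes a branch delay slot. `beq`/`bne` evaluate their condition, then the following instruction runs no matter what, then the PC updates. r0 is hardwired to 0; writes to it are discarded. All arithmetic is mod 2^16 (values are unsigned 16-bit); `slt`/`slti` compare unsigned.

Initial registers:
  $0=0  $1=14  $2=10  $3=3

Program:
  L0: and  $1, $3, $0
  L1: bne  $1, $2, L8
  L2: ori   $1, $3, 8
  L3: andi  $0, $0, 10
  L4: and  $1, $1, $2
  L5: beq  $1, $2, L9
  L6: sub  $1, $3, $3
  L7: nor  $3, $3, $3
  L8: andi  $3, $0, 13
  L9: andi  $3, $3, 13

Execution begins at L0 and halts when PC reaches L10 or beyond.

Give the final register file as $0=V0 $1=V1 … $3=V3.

[0] and  $1, $3, $0  →  {$0:0, $1:0, $2:10, $3:3}
[1] bne  $1, $2, L8  →  {$0:0, $1:0, $2:10, $3:3}  ⟨branch taken⟩
[2] ori   $1, $3, 8  →  {$0:0, $1:11, $2:10, $3:3}
[8] andi  $3, $0, 13  →  {$0:0, $1:11, $2:10, $3:0}
[9] andi  $3, $3, 13  →  {$0:0, $1:11, $2:10, $3:0}

$0=0 $1=11 $2=10 $3=0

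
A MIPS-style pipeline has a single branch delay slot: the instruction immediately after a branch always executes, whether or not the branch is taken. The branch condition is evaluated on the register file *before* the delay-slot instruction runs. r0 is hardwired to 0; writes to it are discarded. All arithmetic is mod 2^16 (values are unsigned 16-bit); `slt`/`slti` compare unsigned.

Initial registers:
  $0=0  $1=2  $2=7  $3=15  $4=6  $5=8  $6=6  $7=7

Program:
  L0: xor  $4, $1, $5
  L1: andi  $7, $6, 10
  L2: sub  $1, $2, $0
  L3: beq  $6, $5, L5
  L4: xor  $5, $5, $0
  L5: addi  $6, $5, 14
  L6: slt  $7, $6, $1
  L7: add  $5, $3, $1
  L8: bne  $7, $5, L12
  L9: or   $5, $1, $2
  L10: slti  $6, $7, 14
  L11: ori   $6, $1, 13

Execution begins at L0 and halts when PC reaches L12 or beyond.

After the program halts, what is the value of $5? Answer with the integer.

PC=0  xor  $4, $1, $5        | $0=0 $1=2 $2=7 $3=15 $4=10 $5=8 $6=6 $7=7
PC=1  andi  $7, $6, 10       | $0=0 $1=2 $2=7 $3=15 $4=10 $5=8 $6=6 $7=2
PC=2  sub  $1, $2, $0        | $0=0 $1=7 $2=7 $3=15 $4=10 $5=8 $6=6 $7=2
PC=3  beq  $6, $5, L5        | $0=0 $1=7 $2=7 $3=15 $4=10 $5=8 $6=6 $7=2  [not taken]
PC=4  xor  $5, $5, $0        | $0=0 $1=7 $2=7 $3=15 $4=10 $5=8 $6=6 $7=2
PC=5  addi  $6, $5, 14       | $0=0 $1=7 $2=7 $3=15 $4=10 $5=8 $6=22 $7=2
PC=6  slt  $7, $6, $1        | $0=0 $1=7 $2=7 $3=15 $4=10 $5=8 $6=22 $7=0
PC=7  add  $5, $3, $1        | $0=0 $1=7 $2=7 $3=15 $4=10 $5=22 $6=22 $7=0
PC=8  bne  $7, $5, L12       | $0=0 $1=7 $2=7 $3=15 $4=10 $5=22 $6=22 $7=0  [TAKEN]
PC=9  or   $5, $1, $2        | $0=0 $1=7 $2=7 $3=15 $4=10 $5=7 $6=22 $7=0

7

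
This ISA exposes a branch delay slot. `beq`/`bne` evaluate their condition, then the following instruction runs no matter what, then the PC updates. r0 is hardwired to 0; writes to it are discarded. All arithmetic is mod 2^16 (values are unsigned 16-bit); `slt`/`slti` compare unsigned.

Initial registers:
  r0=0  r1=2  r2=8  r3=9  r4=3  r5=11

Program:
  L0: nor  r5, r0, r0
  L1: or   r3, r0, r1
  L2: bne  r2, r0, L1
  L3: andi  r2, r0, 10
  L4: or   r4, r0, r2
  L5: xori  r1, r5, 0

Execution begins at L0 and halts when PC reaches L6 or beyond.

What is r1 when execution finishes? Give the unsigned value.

65535

[0] nor  r5, r0, r0  →  {r0:0, r1:2, r2:8, r3:9, r4:3, r5:65535}
[1] or   r3, r0, r1  →  {r0:0, r1:2, r2:8, r3:2, r4:3, r5:65535}
[2] bne  r2, r0, L1  →  {r0:0, r1:2, r2:8, r3:2, r4:3, r5:65535}  ⟨branch taken⟩
[3] andi  r2, r0, 10  →  {r0:0, r1:2, r2:0, r3:2, r4:3, r5:65535}
[1] or   r3, r0, r1  →  {r0:0, r1:2, r2:0, r3:2, r4:3, r5:65535}
[2] bne  r2, r0, L1  →  {r0:0, r1:2, r2:0, r3:2, r4:3, r5:65535}  ⟨branch fallthrough⟩
[3] andi  r2, r0, 10  →  {r0:0, r1:2, r2:0, r3:2, r4:3, r5:65535}
[4] or   r4, r0, r2  →  {r0:0, r1:2, r2:0, r3:2, r4:0, r5:65535}
[5] xori  r1, r5, 0  →  {r0:0, r1:65535, r2:0, r3:2, r4:0, r5:65535}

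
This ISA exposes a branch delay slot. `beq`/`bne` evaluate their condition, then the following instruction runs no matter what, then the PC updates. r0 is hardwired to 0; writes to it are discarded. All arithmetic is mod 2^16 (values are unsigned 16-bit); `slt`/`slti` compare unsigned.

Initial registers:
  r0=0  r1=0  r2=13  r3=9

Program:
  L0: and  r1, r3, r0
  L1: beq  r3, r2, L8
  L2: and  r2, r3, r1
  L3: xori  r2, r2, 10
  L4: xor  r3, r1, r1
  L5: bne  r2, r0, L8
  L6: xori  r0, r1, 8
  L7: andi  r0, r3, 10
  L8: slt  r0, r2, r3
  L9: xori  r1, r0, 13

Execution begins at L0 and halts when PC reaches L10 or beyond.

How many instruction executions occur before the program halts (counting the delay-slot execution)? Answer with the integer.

PC=0  and  r1, r3, r0        | r0=0 r1=0 r2=13 r3=9
PC=1  beq  r3, r2, L8        | r0=0 r1=0 r2=13 r3=9  [not taken]
PC=2  and  r2, r3, r1        | r0=0 r1=0 r2=0 r3=9
PC=3  xori  r2, r2, 10       | r0=0 r1=0 r2=10 r3=9
PC=4  xor  r3, r1, r1        | r0=0 r1=0 r2=10 r3=0
PC=5  bne  r2, r0, L8        | r0=0 r1=0 r2=10 r3=0  [TAKEN]
PC=6  xori  r0, r1, 8        | r0=0 r1=0 r2=10 r3=0
PC=8  slt  r0, r2, r3        | r0=0 r1=0 r2=10 r3=0
PC=9  xori  r1, r0, 13       | r0=0 r1=13 r2=10 r3=0

9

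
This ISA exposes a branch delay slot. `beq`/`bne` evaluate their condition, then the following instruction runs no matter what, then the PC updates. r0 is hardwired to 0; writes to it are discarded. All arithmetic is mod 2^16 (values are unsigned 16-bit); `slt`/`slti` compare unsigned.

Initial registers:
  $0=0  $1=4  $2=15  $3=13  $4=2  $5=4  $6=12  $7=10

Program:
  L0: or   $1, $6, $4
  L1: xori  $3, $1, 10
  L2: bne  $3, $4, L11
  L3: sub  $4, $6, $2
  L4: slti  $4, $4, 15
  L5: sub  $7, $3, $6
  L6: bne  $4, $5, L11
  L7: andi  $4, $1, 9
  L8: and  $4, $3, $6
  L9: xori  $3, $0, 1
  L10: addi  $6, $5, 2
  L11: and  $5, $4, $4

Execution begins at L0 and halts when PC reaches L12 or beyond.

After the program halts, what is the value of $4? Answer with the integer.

65533

#0 or   $1, $6, $4 ; 0/14/15/13/2/4/12/10
#1 xori  $3, $1, 10 ; 0/14/15/4/2/4/12/10
#2 bne  $3, $4, L11 ; 0/14/15/4/2/4/12/10 ; →target
#3 sub  $4, $6, $2 ; 0/14/15/4/65533/4/12/10
#11 and  $5, $4, $4 ; 0/14/15/4/65533/65533/12/10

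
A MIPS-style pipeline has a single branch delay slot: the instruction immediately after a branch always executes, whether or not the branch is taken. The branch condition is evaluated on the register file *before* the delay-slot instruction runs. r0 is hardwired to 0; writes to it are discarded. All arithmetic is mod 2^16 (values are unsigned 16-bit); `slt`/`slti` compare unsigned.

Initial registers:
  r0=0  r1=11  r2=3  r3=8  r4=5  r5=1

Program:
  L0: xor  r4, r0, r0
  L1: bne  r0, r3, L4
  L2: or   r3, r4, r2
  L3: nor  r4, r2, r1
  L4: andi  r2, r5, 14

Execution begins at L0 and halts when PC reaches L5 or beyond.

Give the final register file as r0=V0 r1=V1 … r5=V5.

#0 xor  r4, r0, r0 ; 0/11/3/8/0/1
#1 bne  r0, r3, L4 ; 0/11/3/8/0/1 ; →target
#2 or   r3, r4, r2 ; 0/11/3/3/0/1
#4 andi  r2, r5, 14 ; 0/11/0/3/0/1

r0=0 r1=11 r2=0 r3=3 r4=0 r5=1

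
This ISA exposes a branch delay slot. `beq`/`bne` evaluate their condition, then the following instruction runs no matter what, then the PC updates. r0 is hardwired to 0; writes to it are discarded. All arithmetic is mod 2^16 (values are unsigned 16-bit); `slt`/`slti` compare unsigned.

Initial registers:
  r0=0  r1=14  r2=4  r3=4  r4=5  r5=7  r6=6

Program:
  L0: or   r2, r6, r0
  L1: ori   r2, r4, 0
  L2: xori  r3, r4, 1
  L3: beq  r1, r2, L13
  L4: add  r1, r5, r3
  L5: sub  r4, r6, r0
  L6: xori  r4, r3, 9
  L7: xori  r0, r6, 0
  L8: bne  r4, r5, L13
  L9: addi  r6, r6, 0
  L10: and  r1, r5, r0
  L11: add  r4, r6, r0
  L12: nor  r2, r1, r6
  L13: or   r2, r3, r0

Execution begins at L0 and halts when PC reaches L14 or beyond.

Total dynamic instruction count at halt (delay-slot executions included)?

11

#0 or   r2, r6, r0 ; 0/14/6/4/5/7/6
#1 ori   r2, r4, 0 ; 0/14/5/4/5/7/6
#2 xori  r3, r4, 1 ; 0/14/5/4/5/7/6
#3 beq  r1, r2, L13 ; 0/14/5/4/5/7/6 ; →fallthru
#4 add  r1, r5, r3 ; 0/11/5/4/5/7/6
#5 sub  r4, r6, r0 ; 0/11/5/4/6/7/6
#6 xori  r4, r3, 9 ; 0/11/5/4/13/7/6
#7 xori  r0, r6, 0 ; 0/11/5/4/13/7/6
#8 bne  r4, r5, L13 ; 0/11/5/4/13/7/6 ; →target
#9 addi  r6, r6, 0 ; 0/11/5/4/13/7/6
#13 or   r2, r3, r0 ; 0/11/4/4/13/7/6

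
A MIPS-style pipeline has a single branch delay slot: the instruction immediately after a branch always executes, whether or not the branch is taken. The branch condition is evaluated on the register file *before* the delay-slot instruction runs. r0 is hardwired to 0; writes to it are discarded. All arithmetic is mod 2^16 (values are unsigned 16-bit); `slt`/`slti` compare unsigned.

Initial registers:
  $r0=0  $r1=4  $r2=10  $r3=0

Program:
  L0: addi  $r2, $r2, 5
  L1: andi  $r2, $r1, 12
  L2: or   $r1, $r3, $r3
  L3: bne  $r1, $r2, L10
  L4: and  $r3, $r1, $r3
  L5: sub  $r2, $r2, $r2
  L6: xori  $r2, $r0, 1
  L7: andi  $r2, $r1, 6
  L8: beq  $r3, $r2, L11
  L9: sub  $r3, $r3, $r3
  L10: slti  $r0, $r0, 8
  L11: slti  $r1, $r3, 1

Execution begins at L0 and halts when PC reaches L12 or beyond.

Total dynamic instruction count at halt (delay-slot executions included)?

7

[0] addi  $r2, $r2, 5  →  {$r0:0, $r1:4, $r2:15, $r3:0}
[1] andi  $r2, $r1, 12  →  {$r0:0, $r1:4, $r2:4, $r3:0}
[2] or   $r1, $r3, $r3  →  {$r0:0, $r1:0, $r2:4, $r3:0}
[3] bne  $r1, $r2, L10  →  {$r0:0, $r1:0, $r2:4, $r3:0}  ⟨branch taken⟩
[4] and  $r3, $r1, $r3  →  {$r0:0, $r1:0, $r2:4, $r3:0}
[10] slti  $r0, $r0, 8  →  {$r0:0, $r1:0, $r2:4, $r3:0}
[11] slti  $r1, $r3, 1  →  {$r0:0, $r1:1, $r2:4, $r3:0}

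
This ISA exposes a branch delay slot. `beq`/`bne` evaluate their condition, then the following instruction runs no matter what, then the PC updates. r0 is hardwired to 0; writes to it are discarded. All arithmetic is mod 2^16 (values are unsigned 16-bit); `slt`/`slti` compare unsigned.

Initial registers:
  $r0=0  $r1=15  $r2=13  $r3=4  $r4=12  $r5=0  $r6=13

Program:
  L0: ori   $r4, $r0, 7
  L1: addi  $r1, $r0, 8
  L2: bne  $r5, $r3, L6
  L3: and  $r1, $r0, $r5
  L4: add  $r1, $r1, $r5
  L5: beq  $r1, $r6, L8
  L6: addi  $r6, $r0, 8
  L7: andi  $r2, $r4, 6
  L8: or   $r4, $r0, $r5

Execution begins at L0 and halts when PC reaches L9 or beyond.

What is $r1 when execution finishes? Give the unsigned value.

[0] ori   $r4, $r0, 7  →  {$r0:0, $r1:15, $r2:13, $r3:4, $r4:7, $r5:0, $r6:13}
[1] addi  $r1, $r0, 8  →  {$r0:0, $r1:8, $r2:13, $r3:4, $r4:7, $r5:0, $r6:13}
[2] bne  $r5, $r3, L6  →  {$r0:0, $r1:8, $r2:13, $r3:4, $r4:7, $r5:0, $r6:13}  ⟨branch taken⟩
[3] and  $r1, $r0, $r5  →  {$r0:0, $r1:0, $r2:13, $r3:4, $r4:7, $r5:0, $r6:13}
[6] addi  $r6, $r0, 8  →  {$r0:0, $r1:0, $r2:13, $r3:4, $r4:7, $r5:0, $r6:8}
[7] andi  $r2, $r4, 6  →  {$r0:0, $r1:0, $r2:6, $r3:4, $r4:7, $r5:0, $r6:8}
[8] or   $r4, $r0, $r5  →  {$r0:0, $r1:0, $r2:6, $r3:4, $r4:0, $r5:0, $r6:8}

0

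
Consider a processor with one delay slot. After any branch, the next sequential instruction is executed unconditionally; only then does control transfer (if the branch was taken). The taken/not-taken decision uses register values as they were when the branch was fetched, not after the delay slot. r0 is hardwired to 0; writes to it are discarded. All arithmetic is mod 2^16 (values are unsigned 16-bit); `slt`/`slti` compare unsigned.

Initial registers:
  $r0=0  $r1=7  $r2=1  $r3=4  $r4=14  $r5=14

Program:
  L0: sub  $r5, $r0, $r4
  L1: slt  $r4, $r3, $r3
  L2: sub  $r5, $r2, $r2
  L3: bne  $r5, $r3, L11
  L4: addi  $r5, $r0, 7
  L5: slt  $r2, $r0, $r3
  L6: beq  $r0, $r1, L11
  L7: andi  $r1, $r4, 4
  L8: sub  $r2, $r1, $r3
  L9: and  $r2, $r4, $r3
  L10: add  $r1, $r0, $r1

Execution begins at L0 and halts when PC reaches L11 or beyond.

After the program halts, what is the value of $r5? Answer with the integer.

7

PC=0  sub  $r5, $r0, $r4     | $r0=0 $r1=7 $r2=1 $r3=4 $r4=14 $r5=65522
PC=1  slt  $r4, $r3, $r3     | $r0=0 $r1=7 $r2=1 $r3=4 $r4=0 $r5=65522
PC=2  sub  $r5, $r2, $r2     | $r0=0 $r1=7 $r2=1 $r3=4 $r4=0 $r5=0
PC=3  bne  $r5, $r3, L11     | $r0=0 $r1=7 $r2=1 $r3=4 $r4=0 $r5=0  [TAKEN]
PC=4  addi  $r5, $r0, 7      | $r0=0 $r1=7 $r2=1 $r3=4 $r4=0 $r5=7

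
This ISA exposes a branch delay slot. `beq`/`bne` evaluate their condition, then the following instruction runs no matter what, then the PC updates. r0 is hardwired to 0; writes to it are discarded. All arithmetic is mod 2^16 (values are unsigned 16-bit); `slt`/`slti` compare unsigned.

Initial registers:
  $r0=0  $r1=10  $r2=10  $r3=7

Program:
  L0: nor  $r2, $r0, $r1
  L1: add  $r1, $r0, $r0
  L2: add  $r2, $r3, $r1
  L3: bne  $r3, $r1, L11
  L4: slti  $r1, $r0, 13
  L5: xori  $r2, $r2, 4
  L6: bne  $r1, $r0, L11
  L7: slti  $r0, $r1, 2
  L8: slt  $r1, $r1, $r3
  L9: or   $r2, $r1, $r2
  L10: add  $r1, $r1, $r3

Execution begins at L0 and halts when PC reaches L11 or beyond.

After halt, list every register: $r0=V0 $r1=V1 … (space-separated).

#0 nor  $r2, $r0, $r1 ; 0/10/65525/7
#1 add  $r1, $r0, $r0 ; 0/0/65525/7
#2 add  $r2, $r3, $r1 ; 0/0/7/7
#3 bne  $r3, $r1, L11 ; 0/0/7/7 ; →target
#4 slti  $r1, $r0, 13 ; 0/1/7/7

$r0=0 $r1=1 $r2=7 $r3=7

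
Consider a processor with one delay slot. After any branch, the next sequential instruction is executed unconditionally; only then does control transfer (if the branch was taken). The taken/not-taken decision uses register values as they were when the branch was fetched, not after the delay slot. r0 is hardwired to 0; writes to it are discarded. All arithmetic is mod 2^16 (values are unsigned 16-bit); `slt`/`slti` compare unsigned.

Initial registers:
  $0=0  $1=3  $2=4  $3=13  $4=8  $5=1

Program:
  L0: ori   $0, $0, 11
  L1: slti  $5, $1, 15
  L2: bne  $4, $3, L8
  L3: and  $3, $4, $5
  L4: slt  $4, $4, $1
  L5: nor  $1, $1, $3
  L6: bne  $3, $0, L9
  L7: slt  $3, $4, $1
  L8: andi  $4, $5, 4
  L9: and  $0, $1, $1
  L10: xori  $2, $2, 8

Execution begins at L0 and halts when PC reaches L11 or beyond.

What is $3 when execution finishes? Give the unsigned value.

#0 ori   $0, $0, 11 ; 0/3/4/13/8/1
#1 slti  $5, $1, 15 ; 0/3/4/13/8/1
#2 bne  $4, $3, L8 ; 0/3/4/13/8/1 ; →target
#3 and  $3, $4, $5 ; 0/3/4/0/8/1
#8 andi  $4, $5, 4 ; 0/3/4/0/0/1
#9 and  $0, $1, $1 ; 0/3/4/0/0/1
#10 xori  $2, $2, 8 ; 0/3/12/0/0/1

0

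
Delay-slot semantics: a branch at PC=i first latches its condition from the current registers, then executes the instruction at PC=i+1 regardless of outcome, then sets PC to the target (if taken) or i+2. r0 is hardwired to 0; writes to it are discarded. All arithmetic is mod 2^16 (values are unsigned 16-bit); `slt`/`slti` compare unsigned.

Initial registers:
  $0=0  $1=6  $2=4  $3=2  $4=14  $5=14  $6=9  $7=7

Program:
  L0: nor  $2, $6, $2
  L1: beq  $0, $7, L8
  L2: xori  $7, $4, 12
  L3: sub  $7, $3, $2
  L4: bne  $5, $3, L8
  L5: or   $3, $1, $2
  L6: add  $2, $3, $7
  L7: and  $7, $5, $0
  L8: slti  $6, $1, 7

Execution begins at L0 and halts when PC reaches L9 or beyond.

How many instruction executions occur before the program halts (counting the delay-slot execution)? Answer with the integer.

7

#0 nor  $2, $6, $2 ; 0/6/65522/2/14/14/9/7
#1 beq  $0, $7, L8 ; 0/6/65522/2/14/14/9/7 ; →fallthru
#2 xori  $7, $4, 12 ; 0/6/65522/2/14/14/9/2
#3 sub  $7, $3, $2 ; 0/6/65522/2/14/14/9/16
#4 bne  $5, $3, L8 ; 0/6/65522/2/14/14/9/16 ; →target
#5 or   $3, $1, $2 ; 0/6/65522/65526/14/14/9/16
#8 slti  $6, $1, 7 ; 0/6/65522/65526/14/14/1/16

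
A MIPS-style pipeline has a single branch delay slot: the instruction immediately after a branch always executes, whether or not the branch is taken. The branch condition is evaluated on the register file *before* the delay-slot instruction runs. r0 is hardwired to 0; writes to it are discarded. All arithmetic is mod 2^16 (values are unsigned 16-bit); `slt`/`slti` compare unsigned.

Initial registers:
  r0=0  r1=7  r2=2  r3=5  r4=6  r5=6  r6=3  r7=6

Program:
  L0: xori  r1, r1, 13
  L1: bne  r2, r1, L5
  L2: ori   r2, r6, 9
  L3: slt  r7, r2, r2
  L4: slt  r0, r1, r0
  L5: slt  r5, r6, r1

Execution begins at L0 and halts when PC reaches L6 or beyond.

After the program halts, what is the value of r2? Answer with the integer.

11

#0 xori  r1, r1, 13 ; 0/10/2/5/6/6/3/6
#1 bne  r2, r1, L5 ; 0/10/2/5/6/6/3/6 ; →target
#2 ori   r2, r6, 9 ; 0/10/11/5/6/6/3/6
#5 slt  r5, r6, r1 ; 0/10/11/5/6/1/3/6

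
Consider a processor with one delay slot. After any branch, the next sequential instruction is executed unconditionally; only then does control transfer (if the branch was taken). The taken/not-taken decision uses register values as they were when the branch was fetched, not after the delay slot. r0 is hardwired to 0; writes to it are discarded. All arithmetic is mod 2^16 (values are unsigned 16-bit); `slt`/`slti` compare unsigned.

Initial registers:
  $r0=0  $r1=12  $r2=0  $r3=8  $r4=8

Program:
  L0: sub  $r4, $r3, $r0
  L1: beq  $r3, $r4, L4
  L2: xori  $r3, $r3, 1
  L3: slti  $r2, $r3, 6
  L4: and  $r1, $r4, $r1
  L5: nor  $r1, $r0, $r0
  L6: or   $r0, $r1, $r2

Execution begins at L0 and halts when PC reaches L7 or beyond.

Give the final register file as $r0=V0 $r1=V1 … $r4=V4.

$r0=0 $r1=65535 $r2=0 $r3=9 $r4=8

  step pc=0: sub  $r4, $r3, $r0  regs=(0,12,0,8,8)
  step pc=1: beq  $r3, $r4, L4  cond=T  regs=(0,12,0,8,8)
  step pc=2: xori  $r3, $r3, 1  regs=(0,12,0,9,8)
  step pc=4: and  $r1, $r4, $r1  regs=(0,8,0,9,8)
  step pc=5: nor  $r1, $r0, $r0  regs=(0,65535,0,9,8)
  step pc=6: or   $r0, $r1, $r2  regs=(0,65535,0,9,8)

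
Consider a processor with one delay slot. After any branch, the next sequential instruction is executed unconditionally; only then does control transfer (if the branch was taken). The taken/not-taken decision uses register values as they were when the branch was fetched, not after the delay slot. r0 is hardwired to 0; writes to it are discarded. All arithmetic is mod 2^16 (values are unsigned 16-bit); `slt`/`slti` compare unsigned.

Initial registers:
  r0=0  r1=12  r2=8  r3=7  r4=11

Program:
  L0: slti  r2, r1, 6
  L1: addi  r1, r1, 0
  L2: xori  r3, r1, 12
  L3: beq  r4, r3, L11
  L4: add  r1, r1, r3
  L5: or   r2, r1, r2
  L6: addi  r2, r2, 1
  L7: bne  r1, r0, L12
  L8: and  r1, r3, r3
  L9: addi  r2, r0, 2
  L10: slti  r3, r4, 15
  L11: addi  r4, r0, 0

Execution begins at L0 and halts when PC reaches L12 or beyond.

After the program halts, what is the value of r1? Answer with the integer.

0

PC=0  slti  r2, r1, 6        | r0=0 r1=12 r2=0 r3=7 r4=11
PC=1  addi  r1, r1, 0        | r0=0 r1=12 r2=0 r3=7 r4=11
PC=2  xori  r3, r1, 12       | r0=0 r1=12 r2=0 r3=0 r4=11
PC=3  beq  r4, r3, L11       | r0=0 r1=12 r2=0 r3=0 r4=11  [not taken]
PC=4  add  r1, r1, r3        | r0=0 r1=12 r2=0 r3=0 r4=11
PC=5  or   r2, r1, r2        | r0=0 r1=12 r2=12 r3=0 r4=11
PC=6  addi  r2, r2, 1        | r0=0 r1=12 r2=13 r3=0 r4=11
PC=7  bne  r1, r0, L12       | r0=0 r1=12 r2=13 r3=0 r4=11  [TAKEN]
PC=8  and  r1, r3, r3        | r0=0 r1=0 r2=13 r3=0 r4=11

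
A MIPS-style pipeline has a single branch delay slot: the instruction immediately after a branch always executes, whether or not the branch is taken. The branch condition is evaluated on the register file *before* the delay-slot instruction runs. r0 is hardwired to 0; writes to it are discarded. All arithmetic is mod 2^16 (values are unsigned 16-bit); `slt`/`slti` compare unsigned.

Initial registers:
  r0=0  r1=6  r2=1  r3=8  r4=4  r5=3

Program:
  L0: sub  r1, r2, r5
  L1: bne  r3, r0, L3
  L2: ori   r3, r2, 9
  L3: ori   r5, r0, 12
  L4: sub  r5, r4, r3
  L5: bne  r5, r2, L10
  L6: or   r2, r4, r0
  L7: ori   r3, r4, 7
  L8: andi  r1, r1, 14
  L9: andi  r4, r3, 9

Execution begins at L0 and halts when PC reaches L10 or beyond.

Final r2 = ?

#0 sub  r1, r2, r5 ; 0/65534/1/8/4/3
#1 bne  r3, r0, L3 ; 0/65534/1/8/4/3 ; →target
#2 ori   r3, r2, 9 ; 0/65534/1/9/4/3
#3 ori   r5, r0, 12 ; 0/65534/1/9/4/12
#4 sub  r5, r4, r3 ; 0/65534/1/9/4/65531
#5 bne  r5, r2, L10 ; 0/65534/1/9/4/65531 ; →target
#6 or   r2, r4, r0 ; 0/65534/4/9/4/65531

4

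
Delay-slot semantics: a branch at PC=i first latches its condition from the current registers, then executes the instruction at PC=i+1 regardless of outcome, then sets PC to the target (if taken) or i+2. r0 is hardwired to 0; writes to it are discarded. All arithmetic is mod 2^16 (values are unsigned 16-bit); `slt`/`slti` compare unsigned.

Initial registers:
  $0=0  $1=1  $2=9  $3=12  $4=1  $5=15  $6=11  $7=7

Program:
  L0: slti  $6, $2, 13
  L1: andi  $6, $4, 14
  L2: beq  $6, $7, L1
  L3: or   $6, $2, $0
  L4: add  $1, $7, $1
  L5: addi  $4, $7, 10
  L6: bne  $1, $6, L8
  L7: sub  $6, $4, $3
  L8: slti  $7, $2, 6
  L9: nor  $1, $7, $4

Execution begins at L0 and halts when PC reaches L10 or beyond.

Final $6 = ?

5

#0 slti  $6, $2, 13 ; 0/1/9/12/1/15/1/7
#1 andi  $6, $4, 14 ; 0/1/9/12/1/15/0/7
#2 beq  $6, $7, L1 ; 0/1/9/12/1/15/0/7 ; →fallthru
#3 or   $6, $2, $0 ; 0/1/9/12/1/15/9/7
#4 add  $1, $7, $1 ; 0/8/9/12/1/15/9/7
#5 addi  $4, $7, 10 ; 0/8/9/12/17/15/9/7
#6 bne  $1, $6, L8 ; 0/8/9/12/17/15/9/7 ; →target
#7 sub  $6, $4, $3 ; 0/8/9/12/17/15/5/7
#8 slti  $7, $2, 6 ; 0/8/9/12/17/15/5/0
#9 nor  $1, $7, $4 ; 0/65518/9/12/17/15/5/0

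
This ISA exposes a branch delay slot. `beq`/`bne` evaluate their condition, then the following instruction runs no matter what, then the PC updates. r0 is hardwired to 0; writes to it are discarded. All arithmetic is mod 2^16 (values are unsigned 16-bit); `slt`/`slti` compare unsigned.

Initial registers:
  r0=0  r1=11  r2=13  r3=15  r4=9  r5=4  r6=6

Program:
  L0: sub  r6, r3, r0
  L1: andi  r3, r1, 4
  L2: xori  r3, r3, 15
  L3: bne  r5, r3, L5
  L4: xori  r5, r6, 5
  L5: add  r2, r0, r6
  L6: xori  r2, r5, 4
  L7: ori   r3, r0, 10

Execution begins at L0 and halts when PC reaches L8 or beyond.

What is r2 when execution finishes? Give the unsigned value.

14

[0] sub  r6, r3, r0  →  {r0:0, r1:11, r2:13, r3:15, r4:9, r5:4, r6:15}
[1] andi  r3, r1, 4  →  {r0:0, r1:11, r2:13, r3:0, r4:9, r5:4, r6:15}
[2] xori  r3, r3, 15  →  {r0:0, r1:11, r2:13, r3:15, r4:9, r5:4, r6:15}
[3] bne  r5, r3, L5  →  {r0:0, r1:11, r2:13, r3:15, r4:9, r5:4, r6:15}  ⟨branch taken⟩
[4] xori  r5, r6, 5  →  {r0:0, r1:11, r2:13, r3:15, r4:9, r5:10, r6:15}
[5] add  r2, r0, r6  →  {r0:0, r1:11, r2:15, r3:15, r4:9, r5:10, r6:15}
[6] xori  r2, r5, 4  →  {r0:0, r1:11, r2:14, r3:15, r4:9, r5:10, r6:15}
[7] ori   r3, r0, 10  →  {r0:0, r1:11, r2:14, r3:10, r4:9, r5:10, r6:15}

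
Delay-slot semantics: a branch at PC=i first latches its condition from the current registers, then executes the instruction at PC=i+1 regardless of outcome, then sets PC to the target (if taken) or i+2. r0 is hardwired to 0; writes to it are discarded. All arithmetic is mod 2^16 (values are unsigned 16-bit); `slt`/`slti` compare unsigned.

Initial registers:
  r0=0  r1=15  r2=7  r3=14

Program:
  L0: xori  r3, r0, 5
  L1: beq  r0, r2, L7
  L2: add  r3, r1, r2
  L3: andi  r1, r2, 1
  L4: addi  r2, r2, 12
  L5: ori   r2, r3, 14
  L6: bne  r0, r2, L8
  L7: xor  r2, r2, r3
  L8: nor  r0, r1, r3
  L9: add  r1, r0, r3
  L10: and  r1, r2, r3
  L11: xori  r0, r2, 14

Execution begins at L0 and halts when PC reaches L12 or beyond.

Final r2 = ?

8

[0] xori  r3, r0, 5  →  {r0:0, r1:15, r2:7, r3:5}
[1] beq  r0, r2, L7  →  {r0:0, r1:15, r2:7, r3:5}  ⟨branch fallthrough⟩
[2] add  r3, r1, r2  →  {r0:0, r1:15, r2:7, r3:22}
[3] andi  r1, r2, 1  →  {r0:0, r1:1, r2:7, r3:22}
[4] addi  r2, r2, 12  →  {r0:0, r1:1, r2:19, r3:22}
[5] ori   r2, r3, 14  →  {r0:0, r1:1, r2:30, r3:22}
[6] bne  r0, r2, L8  →  {r0:0, r1:1, r2:30, r3:22}  ⟨branch taken⟩
[7] xor  r2, r2, r3  →  {r0:0, r1:1, r2:8, r3:22}
[8] nor  r0, r1, r3  →  {r0:0, r1:1, r2:8, r3:22}
[9] add  r1, r0, r3  →  {r0:0, r1:22, r2:8, r3:22}
[10] and  r1, r2, r3  →  {r0:0, r1:0, r2:8, r3:22}
[11] xori  r0, r2, 14  →  {r0:0, r1:0, r2:8, r3:22}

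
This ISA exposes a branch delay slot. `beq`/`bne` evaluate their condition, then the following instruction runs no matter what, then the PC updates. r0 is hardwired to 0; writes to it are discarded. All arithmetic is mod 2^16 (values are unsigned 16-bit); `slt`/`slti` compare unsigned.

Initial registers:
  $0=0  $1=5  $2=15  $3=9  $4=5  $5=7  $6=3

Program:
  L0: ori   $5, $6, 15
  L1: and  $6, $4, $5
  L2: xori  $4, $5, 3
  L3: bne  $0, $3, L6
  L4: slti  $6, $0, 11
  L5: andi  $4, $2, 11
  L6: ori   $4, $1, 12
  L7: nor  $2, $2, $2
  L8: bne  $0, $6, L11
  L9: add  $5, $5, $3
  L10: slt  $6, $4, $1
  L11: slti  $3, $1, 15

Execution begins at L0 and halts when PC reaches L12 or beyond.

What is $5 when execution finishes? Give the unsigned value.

PC=0  ori   $5, $6, 15       | $0=0 $1=5 $2=15 $3=9 $4=5 $5=15 $6=3
PC=1  and  $6, $4, $5        | $0=0 $1=5 $2=15 $3=9 $4=5 $5=15 $6=5
PC=2  xori  $4, $5, 3        | $0=0 $1=5 $2=15 $3=9 $4=12 $5=15 $6=5
PC=3  bne  $0, $3, L6        | $0=0 $1=5 $2=15 $3=9 $4=12 $5=15 $6=5  [TAKEN]
PC=4  slti  $6, $0, 11       | $0=0 $1=5 $2=15 $3=9 $4=12 $5=15 $6=1
PC=6  ori   $4, $1, 12       | $0=0 $1=5 $2=15 $3=9 $4=13 $5=15 $6=1
PC=7  nor  $2, $2, $2        | $0=0 $1=5 $2=65520 $3=9 $4=13 $5=15 $6=1
PC=8  bne  $0, $6, L11       | $0=0 $1=5 $2=65520 $3=9 $4=13 $5=15 $6=1  [TAKEN]
PC=9  add  $5, $5, $3        | $0=0 $1=5 $2=65520 $3=9 $4=13 $5=24 $6=1
PC=11 slti  $3, $1, 15       | $0=0 $1=5 $2=65520 $3=1 $4=13 $5=24 $6=1

24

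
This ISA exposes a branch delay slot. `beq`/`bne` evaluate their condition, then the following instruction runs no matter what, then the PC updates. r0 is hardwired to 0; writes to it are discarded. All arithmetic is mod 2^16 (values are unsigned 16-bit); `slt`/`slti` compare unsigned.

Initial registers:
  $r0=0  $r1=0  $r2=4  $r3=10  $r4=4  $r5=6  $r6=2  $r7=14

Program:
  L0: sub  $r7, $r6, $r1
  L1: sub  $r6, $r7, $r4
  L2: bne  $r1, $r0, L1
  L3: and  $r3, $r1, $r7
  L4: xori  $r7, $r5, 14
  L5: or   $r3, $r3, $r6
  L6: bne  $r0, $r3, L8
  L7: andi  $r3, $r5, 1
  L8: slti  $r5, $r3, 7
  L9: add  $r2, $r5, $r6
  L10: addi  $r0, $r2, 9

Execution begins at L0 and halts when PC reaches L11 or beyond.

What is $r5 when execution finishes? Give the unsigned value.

1

  step pc=0: sub  $r7, $r6, $r1  regs=(0,0,4,10,4,6,2,2)
  step pc=1: sub  $r6, $r7, $r4  regs=(0,0,4,10,4,6,65534,2)
  step pc=2: bne  $r1, $r0, L1  cond=F  regs=(0,0,4,10,4,6,65534,2)
  step pc=3: and  $r3, $r1, $r7  regs=(0,0,4,0,4,6,65534,2)
  step pc=4: xori  $r7, $r5, 14  regs=(0,0,4,0,4,6,65534,8)
  step pc=5: or   $r3, $r3, $r6  regs=(0,0,4,65534,4,6,65534,8)
  step pc=6: bne  $r0, $r3, L8  cond=T  regs=(0,0,4,65534,4,6,65534,8)
  step pc=7: andi  $r3, $r5, 1  regs=(0,0,4,0,4,6,65534,8)
  step pc=8: slti  $r5, $r3, 7  regs=(0,0,4,0,4,1,65534,8)
  step pc=9: add  $r2, $r5, $r6  regs=(0,0,65535,0,4,1,65534,8)
  step pc=10: addi  $r0, $r2, 9  regs=(0,0,65535,0,4,1,65534,8)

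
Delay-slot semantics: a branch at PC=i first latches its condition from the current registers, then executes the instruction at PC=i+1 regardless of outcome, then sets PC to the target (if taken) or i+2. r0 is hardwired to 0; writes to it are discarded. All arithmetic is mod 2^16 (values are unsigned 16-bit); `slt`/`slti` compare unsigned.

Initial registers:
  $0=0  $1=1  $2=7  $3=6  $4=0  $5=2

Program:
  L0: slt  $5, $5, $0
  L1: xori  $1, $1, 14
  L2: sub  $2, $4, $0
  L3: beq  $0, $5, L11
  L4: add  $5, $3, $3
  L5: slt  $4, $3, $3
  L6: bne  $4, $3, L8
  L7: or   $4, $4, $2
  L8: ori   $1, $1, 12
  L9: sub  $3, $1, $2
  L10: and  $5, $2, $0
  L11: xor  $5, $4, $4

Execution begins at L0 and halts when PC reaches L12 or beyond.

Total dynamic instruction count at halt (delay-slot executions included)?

[0] slt  $5, $5, $0  →  {$0:0, $1:1, $2:7, $3:6, $4:0, $5:0}
[1] xori  $1, $1, 14  →  {$0:0, $1:15, $2:7, $3:6, $4:0, $5:0}
[2] sub  $2, $4, $0  →  {$0:0, $1:15, $2:0, $3:6, $4:0, $5:0}
[3] beq  $0, $5, L11  →  {$0:0, $1:15, $2:0, $3:6, $4:0, $5:0}  ⟨branch taken⟩
[4] add  $5, $3, $3  →  {$0:0, $1:15, $2:0, $3:6, $4:0, $5:12}
[11] xor  $5, $4, $4  →  {$0:0, $1:15, $2:0, $3:6, $4:0, $5:0}

6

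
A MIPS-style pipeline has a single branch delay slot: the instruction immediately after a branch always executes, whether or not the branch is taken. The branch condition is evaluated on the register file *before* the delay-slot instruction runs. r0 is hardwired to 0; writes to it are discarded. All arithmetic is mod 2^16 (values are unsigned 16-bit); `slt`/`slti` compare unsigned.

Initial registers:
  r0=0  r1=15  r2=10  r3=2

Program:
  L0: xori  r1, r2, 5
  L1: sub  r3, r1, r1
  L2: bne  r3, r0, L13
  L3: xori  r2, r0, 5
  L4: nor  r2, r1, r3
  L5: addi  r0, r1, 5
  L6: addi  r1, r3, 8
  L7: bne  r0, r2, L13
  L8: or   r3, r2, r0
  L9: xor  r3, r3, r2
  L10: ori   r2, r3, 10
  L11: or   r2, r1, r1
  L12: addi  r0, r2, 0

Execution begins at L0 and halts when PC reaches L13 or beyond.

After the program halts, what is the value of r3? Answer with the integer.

PC=0  xori  r1, r2, 5        | r0=0 r1=15 r2=10 r3=2
PC=1  sub  r3, r1, r1        | r0=0 r1=15 r2=10 r3=0
PC=2  bne  r3, r0, L13       | r0=0 r1=15 r2=10 r3=0  [not taken]
PC=3  xori  r2, r0, 5        | r0=0 r1=15 r2=5 r3=0
PC=4  nor  r2, r1, r3        | r0=0 r1=15 r2=65520 r3=0
PC=5  addi  r0, r1, 5        | r0=0 r1=15 r2=65520 r3=0
PC=6  addi  r1, r3, 8        | r0=0 r1=8 r2=65520 r3=0
PC=7  bne  r0, r2, L13       | r0=0 r1=8 r2=65520 r3=0  [TAKEN]
PC=8  or   r3, r2, r0        | r0=0 r1=8 r2=65520 r3=65520

65520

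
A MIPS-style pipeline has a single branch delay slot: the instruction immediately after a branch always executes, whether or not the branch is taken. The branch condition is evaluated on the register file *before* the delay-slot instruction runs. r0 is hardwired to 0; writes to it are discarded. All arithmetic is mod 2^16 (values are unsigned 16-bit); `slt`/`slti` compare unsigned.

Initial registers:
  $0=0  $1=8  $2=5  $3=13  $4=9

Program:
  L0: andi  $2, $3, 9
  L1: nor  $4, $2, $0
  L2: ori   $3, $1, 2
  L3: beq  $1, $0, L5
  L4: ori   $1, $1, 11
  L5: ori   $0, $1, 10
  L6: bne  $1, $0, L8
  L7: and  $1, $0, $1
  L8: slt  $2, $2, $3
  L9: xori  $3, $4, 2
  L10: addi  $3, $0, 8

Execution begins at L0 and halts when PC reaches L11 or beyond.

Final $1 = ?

0

[0] andi  $2, $3, 9  →  {$0:0, $1:8, $2:9, $3:13, $4:9}
[1] nor  $4, $2, $0  →  {$0:0, $1:8, $2:9, $3:13, $4:65526}
[2] ori   $3, $1, 2  →  {$0:0, $1:8, $2:9, $3:10, $4:65526}
[3] beq  $1, $0, L5  →  {$0:0, $1:8, $2:9, $3:10, $4:65526}  ⟨branch fallthrough⟩
[4] ori   $1, $1, 11  →  {$0:0, $1:11, $2:9, $3:10, $4:65526}
[5] ori   $0, $1, 10  →  {$0:0, $1:11, $2:9, $3:10, $4:65526}
[6] bne  $1, $0, L8  →  {$0:0, $1:11, $2:9, $3:10, $4:65526}  ⟨branch taken⟩
[7] and  $1, $0, $1  →  {$0:0, $1:0, $2:9, $3:10, $4:65526}
[8] slt  $2, $2, $3  →  {$0:0, $1:0, $2:1, $3:10, $4:65526}
[9] xori  $3, $4, 2  →  {$0:0, $1:0, $2:1, $3:65524, $4:65526}
[10] addi  $3, $0, 8  →  {$0:0, $1:0, $2:1, $3:8, $4:65526}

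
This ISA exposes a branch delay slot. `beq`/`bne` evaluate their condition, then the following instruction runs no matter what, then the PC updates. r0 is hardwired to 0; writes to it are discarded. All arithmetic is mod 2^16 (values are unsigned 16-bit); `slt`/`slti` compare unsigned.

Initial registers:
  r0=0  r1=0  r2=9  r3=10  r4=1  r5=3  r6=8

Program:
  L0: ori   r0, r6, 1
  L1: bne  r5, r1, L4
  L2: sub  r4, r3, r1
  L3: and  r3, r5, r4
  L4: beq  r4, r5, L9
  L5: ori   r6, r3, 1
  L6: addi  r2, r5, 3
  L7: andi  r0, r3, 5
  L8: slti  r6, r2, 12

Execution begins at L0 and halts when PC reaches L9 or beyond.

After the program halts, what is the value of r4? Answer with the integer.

#0 ori   r0, r6, 1 ; 0/0/9/10/1/3/8
#1 bne  r5, r1, L4 ; 0/0/9/10/1/3/8 ; →target
#2 sub  r4, r3, r1 ; 0/0/9/10/10/3/8
#4 beq  r4, r5, L9 ; 0/0/9/10/10/3/8 ; →fallthru
#5 ori   r6, r3, 1 ; 0/0/9/10/10/3/11
#6 addi  r2, r5, 3 ; 0/0/6/10/10/3/11
#7 andi  r0, r3, 5 ; 0/0/6/10/10/3/11
#8 slti  r6, r2, 12 ; 0/0/6/10/10/3/1

10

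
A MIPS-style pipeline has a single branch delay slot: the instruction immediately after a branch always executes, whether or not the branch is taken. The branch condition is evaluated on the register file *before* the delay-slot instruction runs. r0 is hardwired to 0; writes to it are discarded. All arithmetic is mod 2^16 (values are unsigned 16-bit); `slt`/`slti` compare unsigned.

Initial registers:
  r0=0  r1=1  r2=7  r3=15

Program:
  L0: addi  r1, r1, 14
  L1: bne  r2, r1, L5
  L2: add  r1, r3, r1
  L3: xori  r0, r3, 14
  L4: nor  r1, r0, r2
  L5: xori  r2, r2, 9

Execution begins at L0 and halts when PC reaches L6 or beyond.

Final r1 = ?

30

  step pc=0: addi  r1, r1, 14  regs=(0,15,7,15)
  step pc=1: bne  r2, r1, L5  cond=T  regs=(0,15,7,15)
  step pc=2: add  r1, r3, r1  regs=(0,30,7,15)
  step pc=5: xori  r2, r2, 9  regs=(0,30,14,15)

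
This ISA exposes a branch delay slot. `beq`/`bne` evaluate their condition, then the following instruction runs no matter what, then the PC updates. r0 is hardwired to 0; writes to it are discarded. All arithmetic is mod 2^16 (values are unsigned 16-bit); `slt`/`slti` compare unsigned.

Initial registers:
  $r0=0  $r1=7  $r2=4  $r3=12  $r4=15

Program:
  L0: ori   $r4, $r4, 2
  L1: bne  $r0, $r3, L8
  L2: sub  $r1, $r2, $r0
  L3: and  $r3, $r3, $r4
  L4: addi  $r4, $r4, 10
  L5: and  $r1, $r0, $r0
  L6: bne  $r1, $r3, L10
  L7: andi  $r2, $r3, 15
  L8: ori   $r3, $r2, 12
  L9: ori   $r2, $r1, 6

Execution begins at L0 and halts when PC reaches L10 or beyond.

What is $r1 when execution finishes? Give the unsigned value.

[0] ori   $r4, $r4, 2  →  {$r0:0, $r1:7, $r2:4, $r3:12, $r4:15}
[1] bne  $r0, $r3, L8  →  {$r0:0, $r1:7, $r2:4, $r3:12, $r4:15}  ⟨branch taken⟩
[2] sub  $r1, $r2, $r0  →  {$r0:0, $r1:4, $r2:4, $r3:12, $r4:15}
[8] ori   $r3, $r2, 12  →  {$r0:0, $r1:4, $r2:4, $r3:12, $r4:15}
[9] ori   $r2, $r1, 6  →  {$r0:0, $r1:4, $r2:6, $r3:12, $r4:15}

4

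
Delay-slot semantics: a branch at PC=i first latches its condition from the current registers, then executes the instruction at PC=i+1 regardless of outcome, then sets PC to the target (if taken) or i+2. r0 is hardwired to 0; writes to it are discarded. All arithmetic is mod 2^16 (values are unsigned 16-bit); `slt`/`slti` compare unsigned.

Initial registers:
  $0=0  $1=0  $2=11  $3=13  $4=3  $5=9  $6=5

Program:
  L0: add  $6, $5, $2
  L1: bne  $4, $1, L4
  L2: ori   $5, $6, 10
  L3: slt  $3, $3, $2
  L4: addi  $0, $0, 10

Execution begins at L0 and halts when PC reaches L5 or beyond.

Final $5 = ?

30

[0] add  $6, $5, $2  →  {$0:0, $1:0, $2:11, $3:13, $4:3, $5:9, $6:20}
[1] bne  $4, $1, L4  →  {$0:0, $1:0, $2:11, $3:13, $4:3, $5:9, $6:20}  ⟨branch taken⟩
[2] ori   $5, $6, 10  →  {$0:0, $1:0, $2:11, $3:13, $4:3, $5:30, $6:20}
[4] addi  $0, $0, 10  →  {$0:0, $1:0, $2:11, $3:13, $4:3, $5:30, $6:20}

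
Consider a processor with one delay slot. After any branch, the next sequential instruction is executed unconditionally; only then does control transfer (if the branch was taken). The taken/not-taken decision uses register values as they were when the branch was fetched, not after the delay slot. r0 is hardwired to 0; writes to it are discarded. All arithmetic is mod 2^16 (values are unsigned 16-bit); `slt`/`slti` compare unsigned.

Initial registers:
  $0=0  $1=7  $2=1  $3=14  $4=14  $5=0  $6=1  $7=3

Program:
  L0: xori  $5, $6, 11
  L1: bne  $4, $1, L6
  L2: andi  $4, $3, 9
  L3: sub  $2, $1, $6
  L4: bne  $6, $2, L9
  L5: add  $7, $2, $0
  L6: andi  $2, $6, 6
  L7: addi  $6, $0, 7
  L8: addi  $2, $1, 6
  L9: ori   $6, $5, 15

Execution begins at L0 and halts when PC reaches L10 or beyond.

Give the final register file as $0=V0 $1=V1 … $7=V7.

PC=0  xori  $5, $6, 11       | $0=0 $1=7 $2=1 $3=14 $4=14 $5=10 $6=1 $7=3
PC=1  bne  $4, $1, L6        | $0=0 $1=7 $2=1 $3=14 $4=14 $5=10 $6=1 $7=3  [TAKEN]
PC=2  andi  $4, $3, 9        | $0=0 $1=7 $2=1 $3=14 $4=8 $5=10 $6=1 $7=3
PC=6  andi  $2, $6, 6        | $0=0 $1=7 $2=0 $3=14 $4=8 $5=10 $6=1 $7=3
PC=7  addi  $6, $0, 7        | $0=0 $1=7 $2=0 $3=14 $4=8 $5=10 $6=7 $7=3
PC=8  addi  $2, $1, 6        | $0=0 $1=7 $2=13 $3=14 $4=8 $5=10 $6=7 $7=3
PC=9  ori   $6, $5, 15       | $0=0 $1=7 $2=13 $3=14 $4=8 $5=10 $6=15 $7=3

$0=0 $1=7 $2=13 $3=14 $4=8 $5=10 $6=15 $7=3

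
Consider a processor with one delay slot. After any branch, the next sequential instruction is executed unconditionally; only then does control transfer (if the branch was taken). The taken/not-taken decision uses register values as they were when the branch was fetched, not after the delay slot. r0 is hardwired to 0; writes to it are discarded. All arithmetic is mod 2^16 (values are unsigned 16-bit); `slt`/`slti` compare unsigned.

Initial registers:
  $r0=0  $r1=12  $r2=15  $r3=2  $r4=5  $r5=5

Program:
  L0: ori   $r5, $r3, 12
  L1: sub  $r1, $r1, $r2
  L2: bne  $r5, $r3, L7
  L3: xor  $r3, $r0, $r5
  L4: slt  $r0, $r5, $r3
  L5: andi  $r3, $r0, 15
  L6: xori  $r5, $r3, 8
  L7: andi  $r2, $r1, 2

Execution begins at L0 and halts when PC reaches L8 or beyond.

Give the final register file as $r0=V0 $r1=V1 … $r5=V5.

$r0=0 $r1=65533 $r2=0 $r3=14 $r4=5 $r5=14

[0] ori   $r5, $r3, 12  →  {$r0:0, $r1:12, $r2:15, $r3:2, $r4:5, $r5:14}
[1] sub  $r1, $r1, $r2  →  {$r0:0, $r1:65533, $r2:15, $r3:2, $r4:5, $r5:14}
[2] bne  $r5, $r3, L7  →  {$r0:0, $r1:65533, $r2:15, $r3:2, $r4:5, $r5:14}  ⟨branch taken⟩
[3] xor  $r3, $r0, $r5  →  {$r0:0, $r1:65533, $r2:15, $r3:14, $r4:5, $r5:14}
[7] andi  $r2, $r1, 2  →  {$r0:0, $r1:65533, $r2:0, $r3:14, $r4:5, $r5:14}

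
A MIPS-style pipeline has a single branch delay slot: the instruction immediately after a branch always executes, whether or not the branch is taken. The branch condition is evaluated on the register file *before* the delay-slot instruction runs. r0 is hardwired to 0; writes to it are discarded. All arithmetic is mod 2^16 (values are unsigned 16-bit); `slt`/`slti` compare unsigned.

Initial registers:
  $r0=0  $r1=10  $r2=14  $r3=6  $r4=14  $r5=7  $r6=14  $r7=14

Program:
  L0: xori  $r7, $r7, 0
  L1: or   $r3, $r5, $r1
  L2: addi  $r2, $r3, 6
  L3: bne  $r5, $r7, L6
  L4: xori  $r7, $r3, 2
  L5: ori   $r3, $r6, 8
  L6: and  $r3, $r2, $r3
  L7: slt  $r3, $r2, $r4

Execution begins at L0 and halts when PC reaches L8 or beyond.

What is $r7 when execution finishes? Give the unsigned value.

13

  step pc=0: xori  $r7, $r7, 0  regs=(0,10,14,6,14,7,14,14)
  step pc=1: or   $r3, $r5, $r1  regs=(0,10,14,15,14,7,14,14)
  step pc=2: addi  $r2, $r3, 6  regs=(0,10,21,15,14,7,14,14)
  step pc=3: bne  $r5, $r7, L6  cond=T  regs=(0,10,21,15,14,7,14,14)
  step pc=4: xori  $r7, $r3, 2  regs=(0,10,21,15,14,7,14,13)
  step pc=6: and  $r3, $r2, $r3  regs=(0,10,21,5,14,7,14,13)
  step pc=7: slt  $r3, $r2, $r4  regs=(0,10,21,0,14,7,14,13)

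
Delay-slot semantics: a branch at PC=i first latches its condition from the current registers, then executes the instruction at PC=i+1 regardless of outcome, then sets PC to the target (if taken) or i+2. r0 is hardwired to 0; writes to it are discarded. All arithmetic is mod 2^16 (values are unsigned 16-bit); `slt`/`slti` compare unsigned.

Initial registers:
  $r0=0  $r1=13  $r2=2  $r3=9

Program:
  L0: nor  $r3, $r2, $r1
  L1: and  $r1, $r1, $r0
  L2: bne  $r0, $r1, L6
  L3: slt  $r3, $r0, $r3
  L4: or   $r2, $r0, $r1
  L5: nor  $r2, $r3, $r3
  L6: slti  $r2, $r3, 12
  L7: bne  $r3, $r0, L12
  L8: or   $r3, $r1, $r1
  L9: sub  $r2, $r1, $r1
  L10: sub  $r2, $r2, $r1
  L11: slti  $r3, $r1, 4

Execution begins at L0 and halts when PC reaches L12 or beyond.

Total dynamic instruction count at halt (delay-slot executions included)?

9

  step pc=0: nor  $r3, $r2, $r1  regs=(0,13,2,65520)
  step pc=1: and  $r1, $r1, $r0  regs=(0,0,2,65520)
  step pc=2: bne  $r0, $r1, L6  cond=F  regs=(0,0,2,65520)
  step pc=3: slt  $r3, $r0, $r3  regs=(0,0,2,1)
  step pc=4: or   $r2, $r0, $r1  regs=(0,0,0,1)
  step pc=5: nor  $r2, $r3, $r3  regs=(0,0,65534,1)
  step pc=6: slti  $r2, $r3, 12  regs=(0,0,1,1)
  step pc=7: bne  $r3, $r0, L12  cond=T  regs=(0,0,1,1)
  step pc=8: or   $r3, $r1, $r1  regs=(0,0,1,0)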